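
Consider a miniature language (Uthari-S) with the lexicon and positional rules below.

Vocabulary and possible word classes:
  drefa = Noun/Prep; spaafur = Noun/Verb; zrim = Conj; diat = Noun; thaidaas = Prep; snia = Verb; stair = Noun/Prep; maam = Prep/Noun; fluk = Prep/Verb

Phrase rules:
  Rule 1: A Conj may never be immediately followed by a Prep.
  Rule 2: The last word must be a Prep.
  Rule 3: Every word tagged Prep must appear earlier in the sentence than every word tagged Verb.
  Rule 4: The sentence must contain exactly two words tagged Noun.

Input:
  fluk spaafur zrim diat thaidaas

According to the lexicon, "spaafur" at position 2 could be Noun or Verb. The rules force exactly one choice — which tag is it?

Candidates per position — 1:fluk {Prep,Verb}; 2:spaafur {Noun,Verb}; 3:zrim {Conj}; 4:diat {Noun}; 5:thaidaas {Prep}.
If word 1 were Verb, no tagging could satisfy rule 3; so word 1 is Prep.
If word 2 were Verb, no tagging could satisfy rule 3; so word 2 is Noun.
So the tagging must be: Prep Noun Conj Noun Prep.
Check: rule 1 ✓; rule 2 ✓; rule 3 ✓; rule 4 ✓.

Noun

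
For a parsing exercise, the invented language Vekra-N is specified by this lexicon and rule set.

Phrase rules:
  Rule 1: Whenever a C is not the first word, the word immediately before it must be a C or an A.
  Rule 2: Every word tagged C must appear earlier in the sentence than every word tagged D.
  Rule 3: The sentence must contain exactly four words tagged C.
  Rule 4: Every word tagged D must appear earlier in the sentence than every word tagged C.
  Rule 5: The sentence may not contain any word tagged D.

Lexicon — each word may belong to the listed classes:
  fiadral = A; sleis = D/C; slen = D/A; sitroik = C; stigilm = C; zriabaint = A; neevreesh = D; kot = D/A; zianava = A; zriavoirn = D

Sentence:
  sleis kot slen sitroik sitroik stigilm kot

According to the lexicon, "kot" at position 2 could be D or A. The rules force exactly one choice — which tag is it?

Candidates per position — 1:sleis {D,C}; 2:kot {D,A}; 3:slen {D,A}; 4:sitroik {C}; 5:sitroik {C}; 6:stigilm {C}; 7:kot {D,A}.
Position 1: tagging it D would leave rule 2 unsatisfiable, so it must be C.
Position 2: tagging it D would leave rule 2 unsatisfiable, so it must be A.
Position 3: tagging it D would leave rule 1 unsatisfiable, so it must be A.
Position 7: tagging it D would leave rule 4 unsatisfiable, so it must be A.
That leaves exactly one tagging: C A A C C C A.
Checking: rule 1 holds; rule 2 holds; rule 3 holds; rule 4 holds; rule 5 holds.

A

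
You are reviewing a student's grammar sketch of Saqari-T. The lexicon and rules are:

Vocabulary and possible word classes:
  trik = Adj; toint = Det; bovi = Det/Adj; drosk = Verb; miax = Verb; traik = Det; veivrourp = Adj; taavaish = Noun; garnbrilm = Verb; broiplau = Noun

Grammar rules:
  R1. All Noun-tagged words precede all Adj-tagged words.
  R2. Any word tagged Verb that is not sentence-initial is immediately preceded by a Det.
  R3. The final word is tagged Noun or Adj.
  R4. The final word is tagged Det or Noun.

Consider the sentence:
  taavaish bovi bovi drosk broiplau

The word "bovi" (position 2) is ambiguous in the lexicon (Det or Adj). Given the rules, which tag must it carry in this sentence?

Det

Candidates per position — 1:taavaish {Noun}; 2:bovi {Det,Adj}; 3:bovi {Det,Adj}; 4:drosk {Verb}; 5:broiplau {Noun}.
Position 2: Adj is ruled out by rule 1; that leaves Det.
Position 3: Adj is ruled out by rule 1; that leaves Det.
The unique satisfying tagging is: Noun Det Det Verb Noun.
Rule-by-rule: rule 1 satisfied; rule 2 satisfied; rule 3 satisfied; rule 4 satisfied.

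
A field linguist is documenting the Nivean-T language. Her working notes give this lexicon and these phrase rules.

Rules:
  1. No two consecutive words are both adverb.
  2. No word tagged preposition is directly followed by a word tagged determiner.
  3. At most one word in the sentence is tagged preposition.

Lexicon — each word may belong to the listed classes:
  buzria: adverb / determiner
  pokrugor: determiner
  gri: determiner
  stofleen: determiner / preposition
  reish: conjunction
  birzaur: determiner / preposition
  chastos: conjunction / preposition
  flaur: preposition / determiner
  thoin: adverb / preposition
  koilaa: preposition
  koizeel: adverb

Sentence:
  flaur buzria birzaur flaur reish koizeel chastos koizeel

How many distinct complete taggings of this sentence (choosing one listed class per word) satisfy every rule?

Candidates per position — 1:flaur {preposition,determiner}; 2:buzria {adverb,determiner}; 3:birzaur {determiner,preposition}; 4:flaur {preposition,determiner}; 5:reish {conjunction}; 6:koizeel {adverb}; 7:chastos {conjunction,preposition}; 8:koizeel {adverb}.
There are 32 candidate sequences in total.
Checking each against the rules leaves 7 sequences.
Count = 7.

7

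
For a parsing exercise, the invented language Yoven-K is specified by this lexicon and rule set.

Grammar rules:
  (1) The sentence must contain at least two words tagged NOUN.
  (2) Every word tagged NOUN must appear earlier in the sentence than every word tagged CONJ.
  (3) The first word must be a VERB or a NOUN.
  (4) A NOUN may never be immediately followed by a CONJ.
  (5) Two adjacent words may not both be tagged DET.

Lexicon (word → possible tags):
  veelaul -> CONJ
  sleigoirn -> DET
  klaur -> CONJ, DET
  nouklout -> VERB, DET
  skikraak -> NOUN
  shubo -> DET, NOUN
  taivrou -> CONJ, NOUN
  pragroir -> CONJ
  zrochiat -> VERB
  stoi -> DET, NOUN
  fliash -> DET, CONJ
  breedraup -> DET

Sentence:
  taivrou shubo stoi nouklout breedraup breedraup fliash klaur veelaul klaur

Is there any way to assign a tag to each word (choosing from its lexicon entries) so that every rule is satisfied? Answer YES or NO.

NO

Candidates per position — 1:taivrou {CONJ,NOUN}; 2:shubo {DET,NOUN}; 3:stoi {DET,NOUN}; 4:nouklout {VERB,DET}; 5:breedraup {DET}; 6:breedraup {DET}; 7:fliash {DET,CONJ}; 8:klaur {CONJ,DET}; 9:veelaul {CONJ}; 10:klaur {CONJ,DET}.
Rule 5 cannot be satisfied by any choice of tags from the lexicon.
So there is no consistent tagging.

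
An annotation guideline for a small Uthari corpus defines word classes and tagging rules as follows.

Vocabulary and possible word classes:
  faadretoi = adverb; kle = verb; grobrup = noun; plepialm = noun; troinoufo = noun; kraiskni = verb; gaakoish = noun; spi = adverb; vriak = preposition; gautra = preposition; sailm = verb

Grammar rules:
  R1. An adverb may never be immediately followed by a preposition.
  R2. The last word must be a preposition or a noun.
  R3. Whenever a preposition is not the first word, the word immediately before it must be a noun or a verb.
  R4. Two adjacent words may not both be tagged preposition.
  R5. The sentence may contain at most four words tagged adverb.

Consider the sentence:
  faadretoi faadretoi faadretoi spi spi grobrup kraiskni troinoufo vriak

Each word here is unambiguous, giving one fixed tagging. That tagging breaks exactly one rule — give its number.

Fixed tagging: adverb adverb adverb adverb adverb noun verb noun preposition.
Rule check: R1 pass, R2 pass, R3 pass, R4 pass, R5 fail.
Only rule 5 fails.

5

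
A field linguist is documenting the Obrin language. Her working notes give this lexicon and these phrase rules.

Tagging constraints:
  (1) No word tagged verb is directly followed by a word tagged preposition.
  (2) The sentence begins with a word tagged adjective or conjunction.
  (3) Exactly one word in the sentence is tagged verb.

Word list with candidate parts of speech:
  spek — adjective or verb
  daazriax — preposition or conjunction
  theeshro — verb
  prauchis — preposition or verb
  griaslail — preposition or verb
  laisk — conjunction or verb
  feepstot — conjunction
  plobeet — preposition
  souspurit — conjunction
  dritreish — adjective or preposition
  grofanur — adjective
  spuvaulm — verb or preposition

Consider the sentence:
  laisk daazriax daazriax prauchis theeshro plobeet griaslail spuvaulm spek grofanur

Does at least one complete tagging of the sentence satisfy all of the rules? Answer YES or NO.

Candidates per position — 1:laisk {conjunction,verb}; 2:daazriax {preposition,conjunction}; 3:daazriax {preposition,conjunction}; 4:prauchis {preposition,verb}; 5:theeshro {verb}; 6:plobeet {preposition}; 7:griaslail {preposition,verb}; 8:spuvaulm {verb,preposition}; 9:spek {adjective,verb}; 10:grofanur {adjective}.
Rule 1 cannot be satisfied by any choice of tags from the lexicon.
So there is no consistent tagging.

NO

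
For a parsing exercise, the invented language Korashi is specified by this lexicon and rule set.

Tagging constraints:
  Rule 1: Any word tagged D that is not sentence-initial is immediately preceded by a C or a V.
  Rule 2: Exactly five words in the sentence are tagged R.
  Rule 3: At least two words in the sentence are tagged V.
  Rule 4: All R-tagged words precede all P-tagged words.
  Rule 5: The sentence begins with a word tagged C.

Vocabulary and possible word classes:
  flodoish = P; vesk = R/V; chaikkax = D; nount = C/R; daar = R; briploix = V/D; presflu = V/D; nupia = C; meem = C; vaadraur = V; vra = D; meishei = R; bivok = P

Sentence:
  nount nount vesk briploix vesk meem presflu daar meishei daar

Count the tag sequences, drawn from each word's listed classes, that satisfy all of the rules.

6

Candidates per position — 1:nount {C,R}; 2:nount {C,R}; 3:vesk {R,V}; 4:briploix {V,D}; 5:vesk {R,V}; 6:meem {C}; 7:presflu {V,D}; 8:daar {R}; 9:meishei {R}; 10:daar {R}.
There are 64 candidate sequences in total.
Checking each against the rules leaves 6 sequences.
Count = 6.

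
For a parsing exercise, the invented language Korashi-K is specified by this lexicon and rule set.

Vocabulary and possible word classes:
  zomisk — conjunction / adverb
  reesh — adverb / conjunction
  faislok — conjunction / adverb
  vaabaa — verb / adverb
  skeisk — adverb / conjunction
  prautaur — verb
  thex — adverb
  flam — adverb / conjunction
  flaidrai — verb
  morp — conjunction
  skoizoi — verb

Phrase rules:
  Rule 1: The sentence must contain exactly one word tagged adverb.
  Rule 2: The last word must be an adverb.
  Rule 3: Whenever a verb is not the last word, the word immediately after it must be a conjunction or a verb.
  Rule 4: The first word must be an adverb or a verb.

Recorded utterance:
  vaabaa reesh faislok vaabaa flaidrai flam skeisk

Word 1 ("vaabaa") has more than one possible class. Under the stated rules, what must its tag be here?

Candidates per position — 1:vaabaa {verb,adverb}; 2:reesh {adverb,conjunction}; 3:faislok {conjunction,adverb}; 4:vaabaa {verb,adverb}; 5:flaidrai {verb}; 6:flam {adverb,conjunction}; 7:skeisk {adverb,conjunction}.
Word 6 cannot be adverb — rule 3 would then fail for every completion. It is conjunction.
Word 7 cannot be conjunction — rule 2 would then fail for every completion. It is adverb.
Word 1 cannot be adverb — rule 1 would then fail for every completion. It is verb.
Word 2 cannot be adverb — rule 1 would then fail for every completion. It is conjunction.
Word 3 cannot be adverb — rule 1 would then fail for every completion. It is conjunction.
Word 4 cannot be adverb — rule 1 would then fail for every completion. It is verb.
The only consistent sequence is: verb conjunction conjunction verb verb conjunction adverb.
Check: rule 1 ✓; rule 2 ✓; rule 3 ✓; rule 4 ✓.

verb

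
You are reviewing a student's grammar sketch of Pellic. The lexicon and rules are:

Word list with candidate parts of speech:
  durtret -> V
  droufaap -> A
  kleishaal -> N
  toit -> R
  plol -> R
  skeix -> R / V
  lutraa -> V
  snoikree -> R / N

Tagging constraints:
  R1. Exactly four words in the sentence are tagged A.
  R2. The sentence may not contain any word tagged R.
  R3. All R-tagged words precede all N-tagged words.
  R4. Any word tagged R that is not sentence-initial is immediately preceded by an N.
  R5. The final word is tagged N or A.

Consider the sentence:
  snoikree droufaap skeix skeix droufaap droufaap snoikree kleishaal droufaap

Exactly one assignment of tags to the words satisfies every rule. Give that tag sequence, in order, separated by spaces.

N A V V A A N N A

Candidates per position — 1:snoikree {R,N}; 2:droufaap {A}; 3:skeix {R,V}; 4:skeix {R,V}; 5:droufaap {A}; 6:droufaap {A}; 7:snoikree {R,N}; 8:kleishaal {N}; 9:droufaap {A}.
If word 1 were R, no tagging could satisfy rule 2; so word 1 is N.
If word 3 were R, no tagging could satisfy rule 2; so word 3 is V.
If word 4 were R, no tagging could satisfy rule 2; so word 4 is V.
If word 7 were R, no tagging could satisfy rule 2; so word 7 is N.
That leaves exactly one tagging: N A V V A A N N A.
Checking: rule 1 ok; rule 2 ok; rule 3 ok; rule 4 ok; rule 5 ok.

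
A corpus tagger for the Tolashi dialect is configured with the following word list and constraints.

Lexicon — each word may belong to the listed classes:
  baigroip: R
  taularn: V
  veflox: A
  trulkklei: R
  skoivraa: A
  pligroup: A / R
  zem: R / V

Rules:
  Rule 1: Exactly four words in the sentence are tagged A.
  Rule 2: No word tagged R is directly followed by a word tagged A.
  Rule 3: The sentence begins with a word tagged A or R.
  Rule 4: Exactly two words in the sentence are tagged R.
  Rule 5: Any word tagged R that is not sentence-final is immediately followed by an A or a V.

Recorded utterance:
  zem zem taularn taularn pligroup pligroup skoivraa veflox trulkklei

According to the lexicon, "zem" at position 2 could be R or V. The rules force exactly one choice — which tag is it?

Candidates per position — 1:zem {R,V}; 2:zem {R,V}; 3:taularn {V}; 4:taularn {V}; 5:pligroup {A,R}; 6:pligroup {A,R}; 7:skoivraa {A}; 8:veflox {A}; 9:trulkklei {R}.
At position 1, choosing V makes rule 3 impossible to satisfy; hence R.
At position 2, choosing R makes rule 4 impossible to satisfy; hence V.
At position 5, choosing R makes rule 1 impossible to satisfy; hence A.
At position 6, choosing R makes rule 1 impossible to satisfy; hence A.
The only consistent sequence is: R V V V A A A A R.
Verifying each rule — rule 1 satisfied; rule 2 satisfied; rule 3 satisfied; rule 4 satisfied; rule 5 satisfied.

V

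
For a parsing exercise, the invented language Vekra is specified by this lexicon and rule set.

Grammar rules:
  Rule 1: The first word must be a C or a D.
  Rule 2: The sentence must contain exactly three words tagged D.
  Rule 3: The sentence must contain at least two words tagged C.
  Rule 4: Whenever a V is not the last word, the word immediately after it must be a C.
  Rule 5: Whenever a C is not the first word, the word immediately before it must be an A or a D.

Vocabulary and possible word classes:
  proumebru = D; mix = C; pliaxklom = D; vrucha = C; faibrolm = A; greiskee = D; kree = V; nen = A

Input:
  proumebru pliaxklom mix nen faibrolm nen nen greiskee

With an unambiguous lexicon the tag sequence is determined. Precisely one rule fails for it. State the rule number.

3

Fixed tagging: D D C A A A A D.
Rule check: R1 ✓, R2 ✓, R3 ✗, R4 ✓, R5 ✓.
Only rule 3 fails.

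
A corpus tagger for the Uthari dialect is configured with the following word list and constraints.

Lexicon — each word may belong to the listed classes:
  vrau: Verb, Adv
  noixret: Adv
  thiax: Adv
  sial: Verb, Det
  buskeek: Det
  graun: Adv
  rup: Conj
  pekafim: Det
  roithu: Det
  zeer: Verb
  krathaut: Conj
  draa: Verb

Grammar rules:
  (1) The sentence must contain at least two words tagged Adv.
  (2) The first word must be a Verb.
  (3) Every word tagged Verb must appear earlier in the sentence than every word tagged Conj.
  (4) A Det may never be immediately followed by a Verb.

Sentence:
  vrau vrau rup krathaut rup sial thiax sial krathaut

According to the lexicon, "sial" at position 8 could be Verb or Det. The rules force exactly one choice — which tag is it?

Candidates per position — 1:vrau {Verb,Adv}; 2:vrau {Verb,Adv}; 3:rup {Conj}; 4:krathaut {Conj}; 5:rup {Conj}; 6:sial {Verb,Det}; 7:thiax {Adv}; 8:sial {Verb,Det}; 9:krathaut {Conj}.
If word 1 were Adv, no tagging could satisfy rule 2; so word 1 is Verb.
If word 2 were Verb, no tagging could satisfy rule 1; so word 2 is Adv.
If word 6 were Verb, no tagging could satisfy rule 3; so word 6 is Det.
If word 8 were Verb, no tagging could satisfy rule 3; so word 8 is Det.
The unique satisfying tagging is: Verb Adv Conj Conj Conj Det Adv Det Conj.
Checking: rule 1 ok; rule 2 ok; rule 3 ok; rule 4 ok.

Det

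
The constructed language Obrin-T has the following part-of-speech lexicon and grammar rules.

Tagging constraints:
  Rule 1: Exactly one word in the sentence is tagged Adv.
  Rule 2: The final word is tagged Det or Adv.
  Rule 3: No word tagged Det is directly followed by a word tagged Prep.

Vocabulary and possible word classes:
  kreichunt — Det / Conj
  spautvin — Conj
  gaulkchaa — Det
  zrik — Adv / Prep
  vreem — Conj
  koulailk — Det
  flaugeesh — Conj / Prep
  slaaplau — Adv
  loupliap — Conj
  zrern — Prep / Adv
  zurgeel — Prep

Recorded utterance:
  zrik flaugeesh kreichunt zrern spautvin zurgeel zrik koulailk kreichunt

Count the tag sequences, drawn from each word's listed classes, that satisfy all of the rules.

Candidates per position — 1:zrik {Adv,Prep}; 2:flaugeesh {Conj,Prep}; 3:kreichunt {Det,Conj}; 4:zrern {Prep,Adv}; 5:spautvin {Conj}; 6:zurgeel {Prep}; 7:zrik {Adv,Prep}; 8:koulailk {Det}; 9:kreichunt {Det,Conj}.
There are 64 candidate sequences in total.
Checking each against the rules leaves 8 sequences.
Count = 8.

8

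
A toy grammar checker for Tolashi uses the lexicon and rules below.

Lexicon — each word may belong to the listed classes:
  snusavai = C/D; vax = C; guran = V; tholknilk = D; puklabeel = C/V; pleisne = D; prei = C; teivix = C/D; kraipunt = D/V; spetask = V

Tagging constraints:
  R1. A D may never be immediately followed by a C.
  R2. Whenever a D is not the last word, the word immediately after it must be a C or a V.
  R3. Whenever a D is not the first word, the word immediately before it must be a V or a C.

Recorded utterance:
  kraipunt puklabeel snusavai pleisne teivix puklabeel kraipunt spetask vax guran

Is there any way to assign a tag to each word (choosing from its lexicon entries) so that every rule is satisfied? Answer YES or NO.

NO

Candidates per position — 1:kraipunt {D,V}; 2:puklabeel {C,V}; 3:snusavai {C,D}; 4:pleisne {D}; 5:teivix {C,D}; 6:puklabeel {C,V}; 7:kraipunt {D,V}; 8:spetask {V}; 9:vax {C}; 10:guran {V}.
Every candidate sequence violates at least one rule; no consistent tagging exists.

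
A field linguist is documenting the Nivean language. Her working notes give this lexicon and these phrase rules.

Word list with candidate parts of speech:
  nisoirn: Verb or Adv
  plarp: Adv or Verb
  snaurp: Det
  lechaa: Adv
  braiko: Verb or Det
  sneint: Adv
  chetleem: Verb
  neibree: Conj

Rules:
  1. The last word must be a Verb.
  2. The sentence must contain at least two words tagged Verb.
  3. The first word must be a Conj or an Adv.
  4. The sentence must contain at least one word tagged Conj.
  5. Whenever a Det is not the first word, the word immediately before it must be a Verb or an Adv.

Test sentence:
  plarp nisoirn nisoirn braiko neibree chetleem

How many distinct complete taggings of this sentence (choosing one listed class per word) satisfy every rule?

7

Candidates per position — 1:plarp {Adv,Verb}; 2:nisoirn {Verb,Adv}; 3:nisoirn {Verb,Adv}; 4:braiko {Verb,Det}; 5:neibree {Conj}; 6:chetleem {Verb}.
There are 16 candidate sequences in total.
Checking each against the rules leaves 7 sequences.
Count = 7.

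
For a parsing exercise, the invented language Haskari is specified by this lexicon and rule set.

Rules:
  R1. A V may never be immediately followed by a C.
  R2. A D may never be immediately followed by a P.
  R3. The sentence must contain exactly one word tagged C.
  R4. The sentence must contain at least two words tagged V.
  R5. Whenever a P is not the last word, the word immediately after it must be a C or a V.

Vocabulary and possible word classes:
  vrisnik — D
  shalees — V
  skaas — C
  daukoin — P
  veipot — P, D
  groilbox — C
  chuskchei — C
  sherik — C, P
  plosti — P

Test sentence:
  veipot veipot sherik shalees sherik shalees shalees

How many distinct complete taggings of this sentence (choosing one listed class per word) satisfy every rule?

Candidates per position — 1:veipot {P,D}; 2:veipot {P,D}; 3:sherik {C,P}; 4:shalees {V}; 5:sherik {C,P}; 6:shalees {V}; 7:shalees {V}.
There are 16 candidate sequences in total.
The sequences that satisfy every rule: D D C V P V V.
Count = 1.

1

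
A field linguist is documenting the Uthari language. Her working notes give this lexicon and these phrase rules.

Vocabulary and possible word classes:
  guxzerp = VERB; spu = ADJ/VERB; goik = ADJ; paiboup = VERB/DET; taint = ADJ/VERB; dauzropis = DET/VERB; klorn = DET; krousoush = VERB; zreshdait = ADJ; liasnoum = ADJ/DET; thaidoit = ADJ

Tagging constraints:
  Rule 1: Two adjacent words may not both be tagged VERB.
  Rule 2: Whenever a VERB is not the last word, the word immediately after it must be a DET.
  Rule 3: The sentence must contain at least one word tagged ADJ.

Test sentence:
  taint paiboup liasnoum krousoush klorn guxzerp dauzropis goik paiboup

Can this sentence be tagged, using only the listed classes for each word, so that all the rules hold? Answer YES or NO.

YES

Candidates per position — 1:taint {ADJ,VERB}; 2:paiboup {VERB,DET}; 3:liasnoum {ADJ,DET}; 4:krousoush {VERB}; 5:klorn {DET}; 6:guxzerp {VERB}; 7:dauzropis {DET,VERB}; 8:goik {ADJ}; 9:paiboup {VERB,DET}.
One satisfying assignment: ADJ DET DET VERB DET VERB DET ADJ DET.
Checking: rule 1 satisfied; rule 2 satisfied; rule 3 satisfied.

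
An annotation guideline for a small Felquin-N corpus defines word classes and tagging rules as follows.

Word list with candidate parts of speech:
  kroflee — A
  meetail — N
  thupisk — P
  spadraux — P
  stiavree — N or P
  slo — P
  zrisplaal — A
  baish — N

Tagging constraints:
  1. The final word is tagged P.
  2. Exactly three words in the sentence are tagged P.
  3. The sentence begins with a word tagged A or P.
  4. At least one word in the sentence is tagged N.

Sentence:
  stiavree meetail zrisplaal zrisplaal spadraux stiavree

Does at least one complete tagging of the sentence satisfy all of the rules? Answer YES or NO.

Candidates per position — 1:stiavree {N,P}; 2:meetail {N}; 3:zrisplaal {A}; 4:zrisplaal {A}; 5:spadraux {P}; 6:stiavree {N,P}.
One satisfying assignment: P N A A P P.
Verifying each rule — rule 1 ok; rule 2 ok; rule 3 ok; rule 4 ok.

YES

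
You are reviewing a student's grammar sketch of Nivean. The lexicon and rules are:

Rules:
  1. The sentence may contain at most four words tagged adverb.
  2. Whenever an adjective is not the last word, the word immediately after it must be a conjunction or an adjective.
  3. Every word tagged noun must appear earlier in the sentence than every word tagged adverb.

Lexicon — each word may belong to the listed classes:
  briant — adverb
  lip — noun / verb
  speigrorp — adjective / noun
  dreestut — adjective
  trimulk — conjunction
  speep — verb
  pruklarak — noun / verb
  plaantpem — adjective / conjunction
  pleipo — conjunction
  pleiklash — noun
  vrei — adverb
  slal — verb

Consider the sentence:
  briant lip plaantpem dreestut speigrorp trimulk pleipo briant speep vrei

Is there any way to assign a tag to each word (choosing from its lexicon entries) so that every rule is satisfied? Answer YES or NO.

YES

Candidates per position — 1:briant {adverb}; 2:lip {noun,verb}; 3:plaantpem {adjective,conjunction}; 4:dreestut {adjective}; 5:speigrorp {adjective,noun}; 6:trimulk {conjunction}; 7:pleipo {conjunction}; 8:briant {adverb}; 9:speep {verb}; 10:vrei {adverb}.
One satisfying assignment: adverb verb adjective adjective adjective conjunction conjunction adverb verb adverb.
Rule-by-rule: rule 1 ok; rule 2 ok; rule 3 ok.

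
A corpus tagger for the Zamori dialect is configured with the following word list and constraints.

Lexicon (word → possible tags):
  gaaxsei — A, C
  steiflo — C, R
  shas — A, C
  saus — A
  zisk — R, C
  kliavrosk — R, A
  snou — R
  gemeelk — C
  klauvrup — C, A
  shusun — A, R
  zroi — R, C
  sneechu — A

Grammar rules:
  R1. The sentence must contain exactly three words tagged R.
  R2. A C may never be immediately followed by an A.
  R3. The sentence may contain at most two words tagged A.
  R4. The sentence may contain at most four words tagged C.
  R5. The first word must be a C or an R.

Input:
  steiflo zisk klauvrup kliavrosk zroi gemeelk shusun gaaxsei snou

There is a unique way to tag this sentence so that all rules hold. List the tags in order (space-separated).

C R A A C C R C R

Candidates per position — 1:steiflo {C,R}; 2:zisk {R,C}; 3:klauvrup {C,A}; 4:kliavrosk {R,A}; 5:zroi {R,C}; 6:gemeelk {C}; 7:shusun {A,R}; 8:gaaxsei {A,C}; 9:snou {R}.
Position 7: A is ruled out by rule 2; that leaves R.
The remaining ambiguous positions (1, 2, 3, 4, 5, 8) are resolved jointly — only one combination satisfies every rule.
So the tagging must be: C R A A C C R C R.
Check: rule 1 ok; rule 2 ok; rule 3 ok; rule 4 ok; rule 5 ok.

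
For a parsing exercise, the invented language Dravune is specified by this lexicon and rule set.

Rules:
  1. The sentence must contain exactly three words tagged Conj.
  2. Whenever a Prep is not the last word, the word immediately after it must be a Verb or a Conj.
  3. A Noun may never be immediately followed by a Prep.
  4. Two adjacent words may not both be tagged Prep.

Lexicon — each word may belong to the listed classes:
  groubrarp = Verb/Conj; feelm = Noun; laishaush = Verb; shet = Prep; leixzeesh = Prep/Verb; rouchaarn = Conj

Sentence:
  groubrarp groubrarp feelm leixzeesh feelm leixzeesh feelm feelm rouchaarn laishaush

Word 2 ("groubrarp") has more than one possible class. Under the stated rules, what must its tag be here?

Candidates per position — 1:groubrarp {Verb,Conj}; 2:groubrarp {Verb,Conj}; 3:feelm {Noun}; 4:leixzeesh {Prep,Verb}; 5:feelm {Noun}; 6:leixzeesh {Prep,Verb}; 7:feelm {Noun}; 8:feelm {Noun}; 9:rouchaarn {Conj}; 10:laishaush {Verb}.
Position 1: tagging it Verb would leave rule 1 unsatisfiable, so it must be Conj.
Position 2: tagging it Verb would leave rule 1 unsatisfiable, so it must be Conj.
Position 4: tagging it Prep would leave rule 2 unsatisfiable, so it must be Verb.
Position 6: tagging it Prep would leave rule 2 unsatisfiable, so it must be Verb.
The unique satisfying tagging is: Conj Conj Noun Verb Noun Verb Noun Noun Conj Verb.
Rule-by-rule: rule 1 ok; rule 2 ok; rule 3 ok; rule 4 ok.

Conj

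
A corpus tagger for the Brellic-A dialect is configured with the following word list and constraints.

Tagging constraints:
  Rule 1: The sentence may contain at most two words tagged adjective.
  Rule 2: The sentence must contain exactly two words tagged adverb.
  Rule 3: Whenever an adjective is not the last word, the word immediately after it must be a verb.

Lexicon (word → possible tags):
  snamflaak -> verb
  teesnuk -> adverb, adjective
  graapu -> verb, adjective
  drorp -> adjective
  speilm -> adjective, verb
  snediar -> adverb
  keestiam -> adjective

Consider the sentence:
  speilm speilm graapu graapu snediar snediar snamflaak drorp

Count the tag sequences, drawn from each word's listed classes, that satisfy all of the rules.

4

Candidates per position — 1:speilm {adjective,verb}; 2:speilm {adjective,verb}; 3:graapu {verb,adjective}; 4:graapu {verb,adjective}; 5:snediar {adverb}; 6:snediar {adverb}; 7:snamflaak {verb}; 8:drorp {adjective}.
There are 16 candidate sequences in total.
The sequences that satisfy every rule: adjective verb verb verb adverb adverb verb adjective; verb adjective verb verb adverb adverb verb adjective; verb verb verb verb adverb adverb verb adjective; verb verb adjective verb adverb adverb verb adjective.
Count = 4.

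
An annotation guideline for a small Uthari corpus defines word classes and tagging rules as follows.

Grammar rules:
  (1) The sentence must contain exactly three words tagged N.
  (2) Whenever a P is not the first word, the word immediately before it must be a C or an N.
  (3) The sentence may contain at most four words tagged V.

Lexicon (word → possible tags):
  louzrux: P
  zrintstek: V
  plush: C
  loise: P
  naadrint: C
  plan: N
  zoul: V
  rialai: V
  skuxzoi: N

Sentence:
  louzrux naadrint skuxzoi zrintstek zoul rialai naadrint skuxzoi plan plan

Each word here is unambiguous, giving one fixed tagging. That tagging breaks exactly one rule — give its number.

1

Fixed tagging: P C N V V V C N N N.
Checking each rule: R1 violated, R2 holds, R3 holds.
Only rule 1 fails.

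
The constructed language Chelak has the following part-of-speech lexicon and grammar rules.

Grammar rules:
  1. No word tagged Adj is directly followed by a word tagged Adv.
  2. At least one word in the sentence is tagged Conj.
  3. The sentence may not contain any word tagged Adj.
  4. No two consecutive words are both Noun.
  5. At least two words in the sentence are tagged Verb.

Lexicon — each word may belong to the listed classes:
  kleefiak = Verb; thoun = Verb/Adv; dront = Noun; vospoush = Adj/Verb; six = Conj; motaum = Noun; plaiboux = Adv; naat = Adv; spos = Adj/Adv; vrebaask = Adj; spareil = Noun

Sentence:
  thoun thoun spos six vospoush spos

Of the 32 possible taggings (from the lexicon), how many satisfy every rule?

Candidates per position — 1:thoun {Verb,Adv}; 2:thoun {Verb,Adv}; 3:spos {Adj,Adv}; 4:six {Conj}; 5:vospoush {Adj,Verb}; 6:spos {Adj,Adv}.
There are 32 candidate sequences in total.
The sequences that satisfy every rule: Verb Verb Adv Conj Verb Adv; Verb Adv Adv Conj Verb Adv; Adv Verb Adv Conj Verb Adv.
Count = 3.

3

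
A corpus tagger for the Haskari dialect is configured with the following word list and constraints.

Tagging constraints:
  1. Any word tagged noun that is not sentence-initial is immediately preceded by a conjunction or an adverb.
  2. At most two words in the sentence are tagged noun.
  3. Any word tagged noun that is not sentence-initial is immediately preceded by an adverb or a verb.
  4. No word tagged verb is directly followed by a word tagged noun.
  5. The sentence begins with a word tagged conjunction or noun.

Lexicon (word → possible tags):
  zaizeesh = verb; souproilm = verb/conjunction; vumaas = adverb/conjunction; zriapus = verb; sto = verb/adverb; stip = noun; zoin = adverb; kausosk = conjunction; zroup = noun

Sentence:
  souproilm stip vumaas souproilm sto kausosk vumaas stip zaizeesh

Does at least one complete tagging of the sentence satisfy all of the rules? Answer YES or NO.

Candidates per position — 1:souproilm {verb,conjunction}; 2:stip {noun}; 3:vumaas {adverb,conjunction}; 4:souproilm {verb,conjunction}; 5:sto {verb,adverb}; 6:kausosk {conjunction}; 7:vumaas {adverb,conjunction}; 8:stip {noun}; 9:zaizeesh {verb}.
Every candidate sequence violates at least one rule; no consistent tagging exists.

NO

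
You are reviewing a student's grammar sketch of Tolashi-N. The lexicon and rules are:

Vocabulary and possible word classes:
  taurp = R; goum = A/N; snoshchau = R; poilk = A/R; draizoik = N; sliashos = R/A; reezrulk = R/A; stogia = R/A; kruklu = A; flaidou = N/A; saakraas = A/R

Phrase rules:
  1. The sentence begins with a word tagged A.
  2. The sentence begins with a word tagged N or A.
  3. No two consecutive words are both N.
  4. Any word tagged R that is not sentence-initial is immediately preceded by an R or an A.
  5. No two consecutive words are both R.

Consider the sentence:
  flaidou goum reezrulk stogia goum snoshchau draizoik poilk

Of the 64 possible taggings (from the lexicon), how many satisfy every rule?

5

Candidates per position — 1:flaidou {N,A}; 2:goum {A,N}; 3:reezrulk {R,A}; 4:stogia {R,A}; 5:goum {A,N}; 6:snoshchau {R}; 7:draizoik {N}; 8:poilk {A,R}.
There are 64 candidate sequences in total.
The sequences that satisfy every rule: A A R A A R N A; A A A R A R N A; A A A A A R N A; A N A R A R N A; A N A A A R N A.
Count = 5.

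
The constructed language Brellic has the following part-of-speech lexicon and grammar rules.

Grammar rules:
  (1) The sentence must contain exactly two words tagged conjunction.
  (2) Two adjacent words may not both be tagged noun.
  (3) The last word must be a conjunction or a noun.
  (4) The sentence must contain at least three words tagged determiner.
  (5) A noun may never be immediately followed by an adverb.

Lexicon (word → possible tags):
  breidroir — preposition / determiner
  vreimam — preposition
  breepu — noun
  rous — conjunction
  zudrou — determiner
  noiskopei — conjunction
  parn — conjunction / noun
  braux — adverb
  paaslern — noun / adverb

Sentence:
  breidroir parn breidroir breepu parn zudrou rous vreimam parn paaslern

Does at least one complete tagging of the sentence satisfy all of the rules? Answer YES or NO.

Candidates per position — 1:breidroir {preposition,determiner}; 2:parn {conjunction,noun}; 3:breidroir {preposition,determiner}; 4:breepu {noun}; 5:parn {conjunction,noun}; 6:zudrou {determiner}; 7:rous {conjunction}; 8:vreimam {preposition}; 9:parn {conjunction,noun}; 10:paaslern {noun,adverb}.
Every candidate sequence violates at least one rule; no consistent tagging exists.

NO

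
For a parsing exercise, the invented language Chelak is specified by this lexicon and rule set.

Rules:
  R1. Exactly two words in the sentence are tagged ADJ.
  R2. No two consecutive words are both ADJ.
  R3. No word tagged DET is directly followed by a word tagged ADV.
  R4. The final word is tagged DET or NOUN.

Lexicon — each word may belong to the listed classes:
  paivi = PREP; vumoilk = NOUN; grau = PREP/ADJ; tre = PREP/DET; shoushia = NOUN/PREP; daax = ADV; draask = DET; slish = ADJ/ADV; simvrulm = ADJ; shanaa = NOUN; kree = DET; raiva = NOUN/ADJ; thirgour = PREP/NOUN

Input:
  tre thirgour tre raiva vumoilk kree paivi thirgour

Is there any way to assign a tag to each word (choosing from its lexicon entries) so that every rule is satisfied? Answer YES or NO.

NO

Candidates per position — 1:tre {PREP,DET}; 2:thirgour {PREP,NOUN}; 3:tre {PREP,DET}; 4:raiva {NOUN,ADJ}; 5:vumoilk {NOUN}; 6:kree {DET}; 7:paivi {PREP}; 8:thirgour {PREP,NOUN}.
Rule 1 cannot be satisfied by any choice of tags from the lexicon.
So there is no consistent tagging.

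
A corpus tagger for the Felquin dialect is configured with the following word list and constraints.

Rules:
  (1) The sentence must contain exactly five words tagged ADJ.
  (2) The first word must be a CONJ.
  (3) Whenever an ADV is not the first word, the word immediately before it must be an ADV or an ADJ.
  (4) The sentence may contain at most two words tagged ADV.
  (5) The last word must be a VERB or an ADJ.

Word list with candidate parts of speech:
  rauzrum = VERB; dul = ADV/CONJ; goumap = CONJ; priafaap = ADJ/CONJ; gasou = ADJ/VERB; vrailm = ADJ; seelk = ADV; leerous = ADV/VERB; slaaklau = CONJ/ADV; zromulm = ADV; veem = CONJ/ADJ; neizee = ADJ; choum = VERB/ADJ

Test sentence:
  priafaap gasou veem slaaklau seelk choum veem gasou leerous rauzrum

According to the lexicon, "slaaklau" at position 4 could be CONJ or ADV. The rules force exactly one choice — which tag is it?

ADV

Candidates per position — 1:priafaap {ADJ,CONJ}; 2:gasou {ADJ,VERB}; 3:veem {CONJ,ADJ}; 4:slaaklau {CONJ,ADV}; 5:seelk {ADV}; 6:choum {VERB,ADJ}; 7:veem {CONJ,ADJ}; 8:gasou {ADJ,VERB}; 9:leerous {ADV,VERB}; 10:rauzrum {VERB}.
Word 1 cannot be ADJ — rule 2 would then fail for every completion. It is CONJ.
Word 2 cannot be VERB — rule 1 would then fail for every completion. It is ADJ.
Word 3 cannot be CONJ — rule 1 would then fail for every completion. It is ADJ.
Word 4 cannot be CONJ — rule 3 would then fail for every completion. It is ADV.
Word 6 cannot be VERB — rule 1 would then fail for every completion. It is ADJ.
Word 7 cannot be CONJ — rule 1 would then fail for every completion. It is ADJ.
Word 8 cannot be VERB — rule 1 would then fail for every completion. It is ADJ.
Word 9 cannot be ADV — rule 4 would then fail for every completion. It is VERB.
That leaves exactly one tagging: CONJ ADJ ADJ ADV ADV ADJ ADJ ADJ VERB VERB.
Check: rule 1 ✓; rule 2 ✓; rule 3 ✓; rule 4 ✓; rule 5 ✓.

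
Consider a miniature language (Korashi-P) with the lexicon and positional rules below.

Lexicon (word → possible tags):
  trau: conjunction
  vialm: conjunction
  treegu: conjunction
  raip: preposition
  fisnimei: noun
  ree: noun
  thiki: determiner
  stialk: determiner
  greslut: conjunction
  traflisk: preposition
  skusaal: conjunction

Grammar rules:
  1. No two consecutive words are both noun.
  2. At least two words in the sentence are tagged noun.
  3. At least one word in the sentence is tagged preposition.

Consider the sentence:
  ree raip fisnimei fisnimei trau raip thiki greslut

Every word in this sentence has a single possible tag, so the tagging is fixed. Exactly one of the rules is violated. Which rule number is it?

1

Fixed tagging: noun preposition noun noun conjunction preposition determiner conjunction.
Rule check: R1 ✗, R2 ✓, R3 ✓.
Only rule 1 fails.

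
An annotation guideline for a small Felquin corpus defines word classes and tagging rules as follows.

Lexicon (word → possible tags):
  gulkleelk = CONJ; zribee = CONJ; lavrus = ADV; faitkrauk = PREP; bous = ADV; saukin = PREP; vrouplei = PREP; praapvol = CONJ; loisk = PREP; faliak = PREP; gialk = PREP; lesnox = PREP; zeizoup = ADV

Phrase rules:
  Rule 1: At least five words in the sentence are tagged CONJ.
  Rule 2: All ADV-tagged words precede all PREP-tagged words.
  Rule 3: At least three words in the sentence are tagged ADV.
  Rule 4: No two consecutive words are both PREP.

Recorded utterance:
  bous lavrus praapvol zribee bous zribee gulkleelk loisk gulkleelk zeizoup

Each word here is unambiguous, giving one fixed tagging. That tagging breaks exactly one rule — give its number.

Fixed tagging: ADV ADV CONJ CONJ ADV CONJ CONJ PREP CONJ ADV.
Applying the rules: R1 pass, R2 fail, R3 pass, R4 pass.
Only rule 2 fails.

2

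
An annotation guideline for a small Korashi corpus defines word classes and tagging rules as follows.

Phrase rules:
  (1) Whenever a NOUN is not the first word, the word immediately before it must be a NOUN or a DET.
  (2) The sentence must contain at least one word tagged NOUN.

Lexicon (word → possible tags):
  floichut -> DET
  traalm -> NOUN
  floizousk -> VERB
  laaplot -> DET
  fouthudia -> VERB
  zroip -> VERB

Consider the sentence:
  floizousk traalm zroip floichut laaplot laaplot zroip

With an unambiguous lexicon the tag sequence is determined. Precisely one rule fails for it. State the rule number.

Fixed tagging: VERB NOUN VERB DET DET DET VERB.
Applying the rules: R1 fails, R2 ok.
Only rule 1 fails.

1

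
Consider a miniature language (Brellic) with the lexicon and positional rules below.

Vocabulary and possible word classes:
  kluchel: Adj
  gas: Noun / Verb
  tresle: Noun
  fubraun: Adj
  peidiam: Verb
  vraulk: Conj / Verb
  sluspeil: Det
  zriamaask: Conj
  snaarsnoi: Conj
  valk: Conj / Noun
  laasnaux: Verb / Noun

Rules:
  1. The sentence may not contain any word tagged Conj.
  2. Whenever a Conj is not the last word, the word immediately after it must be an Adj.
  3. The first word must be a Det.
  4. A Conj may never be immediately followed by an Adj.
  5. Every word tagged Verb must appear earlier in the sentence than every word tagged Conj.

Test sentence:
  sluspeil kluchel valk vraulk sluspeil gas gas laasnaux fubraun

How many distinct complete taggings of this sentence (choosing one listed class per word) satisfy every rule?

8

Candidates per position — 1:sluspeil {Det}; 2:kluchel {Adj}; 3:valk {Conj,Noun}; 4:vraulk {Conj,Verb}; 5:sluspeil {Det}; 6:gas {Noun,Verb}; 7:gas {Noun,Verb}; 8:laasnaux {Verb,Noun}; 9:fubraun {Adj}.
There are 32 candidate sequences in total.
Checking each against the rules leaves 8 sequences.
Count = 8.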